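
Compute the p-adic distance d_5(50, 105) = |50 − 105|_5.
d_5(50, 105) = 1/5

Step 1 — x − y = 50 − 105 = -55. Step 2 — v_5(-55) = 1 (factor: -55 = −(5^1 · 11); the sign does not affect v_p). Step 3 — |x − y|_5 = 5^{-1} = 1/5.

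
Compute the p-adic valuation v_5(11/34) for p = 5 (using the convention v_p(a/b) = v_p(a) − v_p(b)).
v_5(11/34) = 0

Factor powers of 5 from the numerator and denominator of the reduced fraction: 11 = 5^0 · 11 and 34 = 5^0 · 34. Apply v_p(a/b) = v_p(a) − v_p(b): v_5(11/34) = 0 − 0 = 0.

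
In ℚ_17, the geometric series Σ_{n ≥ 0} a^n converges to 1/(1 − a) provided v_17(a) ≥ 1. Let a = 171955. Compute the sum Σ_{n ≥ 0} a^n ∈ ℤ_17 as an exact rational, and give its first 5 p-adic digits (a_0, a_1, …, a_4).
Σ a^n = 1/(1 − a) = -1/171954;  first 5 digits = (1, 0, 0, 1, 2)

v_17(a) = 3 ≥ 1, so the series converges in ℤ_17 to 1/(1 − a) = 1/(1 − 171955) = -1/171954. Expand this rational in ℤ_17: compute digits iteratively via d_i = x_i mod 17, x_{i+1} = (x_i − d_i)/17. The first 5 digits are (1, 0, 0, 1, 2).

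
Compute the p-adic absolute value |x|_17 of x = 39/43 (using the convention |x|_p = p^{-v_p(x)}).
|39/43|_17 = 1

Step 1 — compute v_17(x) by factoring powers of 17 out of the numerator and denominator: v_17(39/43) = 0. Step 2 — apply |x|_p = p^{-v_p(x)} = 17^{0} = 1.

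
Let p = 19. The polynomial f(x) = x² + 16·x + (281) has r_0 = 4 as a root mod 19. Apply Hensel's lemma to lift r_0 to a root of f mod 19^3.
r_2 = 5419 (mod 6859)

Hensel: r_{i+1} = r_i − f(r_i)·(f′(r_i))^{-1} mod 19^{i+2}, f′(x) = 2x + 16. Iterate:
  r_0 = 4 (mod 19)
  r_1 = 4 (mod 361)
  r_2 = 5419 (mod 6859)
Final: r = 5419 satisfies f(r) ≡ 0 mod 19^3.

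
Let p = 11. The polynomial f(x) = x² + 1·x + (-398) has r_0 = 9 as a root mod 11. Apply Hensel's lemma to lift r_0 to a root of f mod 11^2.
r_1 = 108 (mod 121)

Hensel: r_{i+1} = r_i − f(r_i)·(f′(r_i))^{-1} mod 11^{i+2}, f′(x) = 2x + 1. Iterate:
  r_0 = 9 (mod 11)
  r_1 = 108 (mod 121)
Final: r = 108 satisfies f(r) ≡ 0 mod 11^2.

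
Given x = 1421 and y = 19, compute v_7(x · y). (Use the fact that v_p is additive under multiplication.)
v_7(26999) = 2

v_p(x) = 2 (factor: 1421 = 7^2 · 29); v_p(y) = 0 (factor: 19 = 7^0 · 19). Additivity: v_p(xy) = v_p(x) + v_p(y) = 2 + 0 = 2. (Direct check: xy = 26999 = 7^2 · (551).)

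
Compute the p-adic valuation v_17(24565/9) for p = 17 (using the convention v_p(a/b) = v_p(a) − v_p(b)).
v_17(24565/9) = 3

Factor powers of 17 from the numerator and denominator of the reduced fraction: 24565 = 17^3 · 5 and 9 = 17^0 · 9. Apply v_p(a/b) = v_p(a) − v_p(b): v_17(24565/9) = 3 − 0 = 3.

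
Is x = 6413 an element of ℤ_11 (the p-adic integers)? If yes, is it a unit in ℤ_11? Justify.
x ∈ ℤ_11 but not a unit; v_11(x) = 2 > 0

ℤ_11 = {x ∈ ℚ_11 : v_11(x) ≥ 0} and ℤ_11^× = {x ∈ ℤ_11 : v_11(x) = 0}. Here v_11(6413) = v_11(num) − v_11(den) = 2; compare against these criteria.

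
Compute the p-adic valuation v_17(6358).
v_17(6358) = 2

v_17(n) is the largest exponent k such that 17^k divides n. Factor out: 6358 = 17^2 · 22. (Sign doesn't affect v_p.) So v_17(6358) = 2.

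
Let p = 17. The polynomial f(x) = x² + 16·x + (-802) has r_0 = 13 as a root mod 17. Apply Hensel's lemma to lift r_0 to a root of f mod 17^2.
r_1 = 30 (mod 289)

Hensel: r_{i+1} = r_i − f(r_i)·(f′(r_i))^{-1} mod 17^{i+2}, f′(x) = 2x + 16. Iterate:
  r_0 = 13 (mod 17)
  r_1 = 30 (mod 289)
Final: r = 30 satisfies f(r) ≡ 0 mod 17^2.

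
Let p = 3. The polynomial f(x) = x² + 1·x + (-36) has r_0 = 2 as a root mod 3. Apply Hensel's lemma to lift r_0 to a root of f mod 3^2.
r_1 = 8 (mod 9)

Hensel: r_{i+1} = r_i − f(r_i)·(f′(r_i))^{-1} mod 3^{i+2}, f′(x) = 2x + 1. Iterate:
  r_0 = 2 (mod 3)
  r_1 = 8 (mod 9)
Final: r = 8 satisfies f(r) ≡ 0 mod 3^2.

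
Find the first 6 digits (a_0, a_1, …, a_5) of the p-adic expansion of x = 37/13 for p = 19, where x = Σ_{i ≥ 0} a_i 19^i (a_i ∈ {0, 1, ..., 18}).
(a_0, …, a_5) = (16, 11, 14, 8, 1, 16)

v_19(37/13) = 0 (numerator and denominator both coprime to 19), so x ∈ ℤ_19^×. Compute digits iteratively via a_i = x_i mod 19, x_{i+1} = (x_i − a_i)/19, with x_0 = x:
  x_0 = 37/13;  a_0 = 16;  x_1 = (x_0 − 16)/19 = -9/13
  x_1 = -9/13;  a_1 = 11;  x_2 = (x_1 − 11)/19 = -8/13
  x_2 = -8/13;  a_2 = 14;  x_3 = (x_2 − 14)/19 = -10/13
  x_3 = -10/13;  a_3 = 8;  x_4 = (x_3 − 8)/19 = -6/13
  x_4 = -6/13;  a_4 = 1;  x_5 = (x_4 − 1)/19 = -1/13
  x_5 = -1/13;  a_5 = 16;  x_6 = (x_5 − 16)/19 = -11/13
Digits: (16, 11, 14, 8, 1, 16).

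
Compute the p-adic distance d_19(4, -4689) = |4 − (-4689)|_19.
d_19(4, -4689) = 1/361

Step 1 — x − y = 4 − (-4689) = 4693. Step 2 — v_19(4693) = 2 (factor: 4693 = (19^2 · 13); the sign does not affect v_p). Step 3 — |x − y|_19 = 19^{-2} = 1/361.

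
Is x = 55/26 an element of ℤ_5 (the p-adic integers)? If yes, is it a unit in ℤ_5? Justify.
x ∈ ℤ_5 but not a unit; v_5(x) = 1 > 0

ℤ_5 = {x ∈ ℚ_5 : v_5(x) ≥ 0} and ℤ_5^× = {x ∈ ℤ_5 : v_5(x) = 0}. Here v_5(55/26) = v_5(num) − v_5(den) = 1; compare against these criteria.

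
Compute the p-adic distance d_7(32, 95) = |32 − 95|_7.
d_7(32, 95) = 1/7

Step 1 — x − y = 32 − 95 = -63. Step 2 — v_7(-63) = 1 (factor: -63 = −(7^1 · 9); the sign does not affect v_p). Step 3 — |x − y|_7 = 7^{-1} = 1/7.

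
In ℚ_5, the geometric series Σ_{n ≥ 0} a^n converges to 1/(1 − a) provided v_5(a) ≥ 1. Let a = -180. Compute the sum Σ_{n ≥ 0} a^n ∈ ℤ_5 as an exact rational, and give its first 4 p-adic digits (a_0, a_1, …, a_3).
Σ a^n = 1/(1 − a) = 1/181;  first 4 digits = (1, 4, 3, 1)

v_5(a) = 1 ≥ 1, so the series converges in ℤ_5 to 1/(1 − a) = 1/(1 − (-180)) = 1/181. Expand this rational in ℤ_5: compute digits iteratively via d_i = x_i mod 5, x_{i+1} = (x_i − d_i)/5. The first 4 digits are (1, 4, 3, 1).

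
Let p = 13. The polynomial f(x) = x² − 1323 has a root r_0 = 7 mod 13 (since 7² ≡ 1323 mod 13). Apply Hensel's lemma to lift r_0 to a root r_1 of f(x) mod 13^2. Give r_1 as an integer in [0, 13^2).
r_1 = 98 (mod 169)

Hensel's recurrence: r_{i+1} = r_i − f(r_i)·(f′(r_i))^{-1} mod 13^{i+2}, with f′(x) = 2x. Iterate:
  r_0 = 7 (mod 13)
  r_1 = 98 (mod 169)
Final: r_1 = 98, and one checks f(r_1) ≡ 0 mod 13^2.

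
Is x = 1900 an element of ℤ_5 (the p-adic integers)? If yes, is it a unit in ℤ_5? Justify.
x ∈ ℤ_5 but not a unit; v_5(x) = 2 > 0

ℤ_5 = {x ∈ ℚ_5 : v_5(x) ≥ 0} and ℤ_5^× = {x ∈ ℤ_5 : v_5(x) = 0}. Here v_5(1900) = v_5(num) − v_5(den) = 2; compare against these criteria.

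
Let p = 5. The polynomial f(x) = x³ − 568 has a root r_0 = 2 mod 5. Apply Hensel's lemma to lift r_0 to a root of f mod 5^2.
r_1 = 7 (mod 25)

Hensel: r_{i+1} = r_i − f(r_i)/f′(r_i) mod 5^{i+2}, where f′(x) = 3x². Iterate:
  r_0 = 2 (mod 5)
  r_1 = 7 (mod 25)
Final: r = 7 with f(r) ≡ 0 mod 5^2.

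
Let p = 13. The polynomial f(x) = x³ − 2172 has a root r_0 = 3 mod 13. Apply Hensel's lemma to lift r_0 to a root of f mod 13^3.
r_2 = 1134 (mod 2197)

Hensel: r_{i+1} = r_i − f(r_i)/f′(r_i) mod 13^{i+2}, where f′(x) = 3x². Iterate:
  r_0 = 3 (mod 13)
  r_1 = 120 (mod 169)
  r_2 = 1134 (mod 2197)
Final: r = 1134 with f(r) ≡ 0 mod 13^3.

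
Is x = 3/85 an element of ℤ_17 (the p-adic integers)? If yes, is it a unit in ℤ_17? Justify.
x ∉ ℤ_17 (v_17(x) = -1 < 0)

ℤ_17 = {x ∈ ℚ_17 : v_17(x) ≥ 0} and ℤ_17^× = {x ∈ ℤ_17 : v_17(x) = 0}. Here v_17(3/85) = v_17(num) − v_17(den) = -1; compare against these criteria.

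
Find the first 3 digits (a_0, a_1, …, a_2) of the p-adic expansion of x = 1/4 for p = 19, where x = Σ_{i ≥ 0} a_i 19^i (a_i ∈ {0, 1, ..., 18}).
(a_0, …, a_2) = (5, 14, 4)

v_19(1/4) = 0 (numerator and denominator both coprime to 19), so x ∈ ℤ_19^×. Compute digits iteratively via a_i = x_i mod 19, x_{i+1} = (x_i − a_i)/19, with x_0 = x:
  x_0 = 1/4;  a_0 = 5;  x_1 = (x_0 − 5)/19 = -1/4
  x_1 = -1/4;  a_1 = 14;  x_2 = (x_1 − 14)/19 = -3/4
  x_2 = -3/4;  a_2 = 4;  x_3 = (x_2 − 4)/19 = -1/4
Digits: (5, 14, 4).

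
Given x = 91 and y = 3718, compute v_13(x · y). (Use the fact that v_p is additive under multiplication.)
v_13(338338) = 3

v_p(x) = 1 (factor: 91 = 13^1 · 7); v_p(y) = 2 (factor: 3718 = 13^2 · 22). Additivity: v_p(xy) = v_p(x) + v_p(y) = 1 + 2 = 3. (Direct check: xy = 338338 = 13^3 · (154).)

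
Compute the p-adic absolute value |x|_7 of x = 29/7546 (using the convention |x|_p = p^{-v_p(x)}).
|29/7546|_7 = 343

Step 1 — compute v_7(x) by factoring powers of 7 out of the numerator and denominator: v_7(29/7546) = -3. Step 2 — apply |x|_p = p^{-v_p(x)} = 7^{3} = 343.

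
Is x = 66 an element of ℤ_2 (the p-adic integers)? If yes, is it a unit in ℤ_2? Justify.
x ∈ ℤ_2 but not a unit; v_2(x) = 1 > 0

ℤ_2 = {x ∈ ℚ_2 : v_2(x) ≥ 0} and ℤ_2^× = {x ∈ ℤ_2 : v_2(x) = 0}. Here v_2(66) = v_2(num) − v_2(den) = 1; compare against these criteria.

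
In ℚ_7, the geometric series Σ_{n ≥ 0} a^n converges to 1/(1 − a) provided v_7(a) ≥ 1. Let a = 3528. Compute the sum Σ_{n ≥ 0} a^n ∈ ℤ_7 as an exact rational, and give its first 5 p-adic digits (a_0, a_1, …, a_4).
Σ a^n = 1/(1 − a) = -1/3527;  first 5 digits = (1, 0, 2, 3, 5)

v_7(a) = 2 ≥ 1, so the series converges in ℤ_7 to 1/(1 − a) = 1/(1 − 3528) = -1/3527. Expand this rational in ℤ_7: compute digits iteratively via d_i = x_i mod 7, x_{i+1} = (x_i − d_i)/7. The first 5 digits are (1, 0, 2, 3, 5).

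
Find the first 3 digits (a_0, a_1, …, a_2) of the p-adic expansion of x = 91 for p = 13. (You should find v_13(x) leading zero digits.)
(a_0, …, a_2) = (0, 7, 0)

v_13(91) = 1, so a_0 = ... = a_0 = 0. Factor out: x = 13^1 · u with u = 7 a unit in ℤ_13. Expand u iteratively via a_{v+i} = u_i mod 13, u_{i+1} = (u_i − a_{v+i})/13:
  u_0 = 7;  a_1 = 7;  u_1 = (u_0 − 7)/13 = 0
  u_1 = 0;  a_2 = 0;  u_2 = (u_1 − 0)/13 = 0
Digits: (0, 7, 0).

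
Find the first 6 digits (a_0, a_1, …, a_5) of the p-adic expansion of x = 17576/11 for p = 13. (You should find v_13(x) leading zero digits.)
(a_0, …, a_5) = (0, 0, 0, 9, 10, 11)

v_13(17576/11) = 3, so a_0 = ... = a_2 = 0. Factor out: x = 13^3 · u with u = 8/11 a unit in ℤ_13. Expand u iteratively via a_{v+i} = u_i mod 13, u_{i+1} = (u_i − a_{v+i})/13:
  u_0 = 8/11;  a_3 = 9;  u_1 = (u_0 − 9)/13 = -7/11
  u_1 = -7/11;  a_4 = 10;  u_2 = (u_1 − 10)/13 = -9/11
  u_2 = -9/11;  a_5 = 11;  u_3 = (u_2 − 11)/13 = -10/11
Digits: (0, 0, 0, 9, 10, 11).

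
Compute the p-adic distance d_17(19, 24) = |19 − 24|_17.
d_17(19, 24) = 1

Step 1 — x − y = 19 − 24 = -5. Step 2 — v_17(-5) = 0 (factor: -5 = −(17^0 · 5); the sign does not affect v_p). Step 3 — |x − y|_17 = 17^{0} = 1.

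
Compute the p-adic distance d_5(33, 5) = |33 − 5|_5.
d_5(33, 5) = 1

Step 1 — x − y = 33 − 5 = 28. Step 2 — v_5(28) = 0 (factor: 28 = (5^0 · 28); the sign does not affect v_p). Step 3 — |x − y|_5 = 5^{0} = 1.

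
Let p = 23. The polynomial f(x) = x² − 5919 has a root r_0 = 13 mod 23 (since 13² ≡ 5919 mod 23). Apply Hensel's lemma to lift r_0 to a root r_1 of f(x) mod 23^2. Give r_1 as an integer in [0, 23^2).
r_1 = 519 (mod 529)

Hensel's recurrence: r_{i+1} = r_i − f(r_i)·(f′(r_i))^{-1} mod 23^{i+2}, with f′(x) = 2x. Iterate:
  r_0 = 13 (mod 23)
  r_1 = 519 (mod 529)
Final: r_1 = 519, and one checks f(r_1) ≡ 0 mod 23^2.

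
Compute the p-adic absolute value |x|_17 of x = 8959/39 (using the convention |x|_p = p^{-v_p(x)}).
|8959/39|_17 = 1/289

Step 1 — compute v_17(x) by factoring powers of 17 out of the numerator and denominator: v_17(8959/39) = 2. Step 2 — apply |x|_p = p^{-v_p(x)} = 17^{-2} = 1/289.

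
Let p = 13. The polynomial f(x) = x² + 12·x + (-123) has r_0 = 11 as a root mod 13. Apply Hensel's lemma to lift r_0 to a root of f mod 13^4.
r_3 = 17951 (mod 28561)

Hensel: r_{i+1} = r_i − f(r_i)·(f′(r_i))^{-1} mod 13^{i+2}, f′(x) = 2x + 12. Iterate:
  r_0 = 11 (mod 13)
  r_1 = 37 (mod 169)
  r_2 = 375 (mod 2197)
  r_3 = 17951 (mod 28561)
Final: r = 17951 satisfies f(r) ≡ 0 mod 13^4.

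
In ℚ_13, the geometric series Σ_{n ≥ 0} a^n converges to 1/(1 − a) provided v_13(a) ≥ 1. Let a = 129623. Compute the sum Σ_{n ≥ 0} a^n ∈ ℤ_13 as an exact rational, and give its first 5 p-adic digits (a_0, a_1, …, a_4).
Σ a^n = 1/(1 − a) = -1/129622;  first 5 digits = (1, 0, 0, 7, 4)

v_13(a) = 3 ≥ 1, so the series converges in ℤ_13 to 1/(1 − a) = 1/(1 − 129623) = -1/129622. Expand this rational in ℤ_13: compute digits iteratively via d_i = x_i mod 13, x_{i+1} = (x_i − d_i)/13. The first 5 digits are (1, 0, 0, 7, 4).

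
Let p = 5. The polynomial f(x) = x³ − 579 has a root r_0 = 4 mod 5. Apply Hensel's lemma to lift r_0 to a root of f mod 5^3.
r_2 = 84 (mod 125)

Hensel: r_{i+1} = r_i − f(r_i)/f′(r_i) mod 5^{i+2}, where f′(x) = 3x². Iterate:
  r_0 = 4 (mod 5)
  r_1 = 9 (mod 25)
  r_2 = 84 (mod 125)
Final: r = 84 with f(r) ≡ 0 mod 5^3.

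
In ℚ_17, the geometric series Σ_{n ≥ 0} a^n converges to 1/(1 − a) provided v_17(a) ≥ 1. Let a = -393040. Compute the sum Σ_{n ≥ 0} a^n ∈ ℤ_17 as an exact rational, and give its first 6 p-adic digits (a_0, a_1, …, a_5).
Σ a^n = 1/(1 − a) = 1/393041;  first 6 digits = (1, 0, 0, 5, 12, 16)

v_17(a) = 3 ≥ 1, so the series converges in ℤ_17 to 1/(1 − a) = 1/(1 − (-393040)) = 1/393041. Expand this rational in ℤ_17: compute digits iteratively via d_i = x_i mod 17, x_{i+1} = (x_i − d_i)/17. The first 6 digits are (1, 0, 0, 5, 12, 16).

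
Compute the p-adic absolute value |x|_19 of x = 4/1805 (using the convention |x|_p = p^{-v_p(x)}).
|4/1805|_19 = 361

Step 1 — compute v_19(x) by factoring powers of 19 out of the numerator and denominator: v_19(4/1805) = -2. Step 2 — apply |x|_p = p^{-v_p(x)} = 19^{2} = 361.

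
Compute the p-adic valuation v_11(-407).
v_11(-407) = 1

v_11(n) is the largest exponent k such that 11^k divides n. Factor out: -407 = -11^1 · 37. (Sign doesn't affect v_p.) So v_11(-407) = 1.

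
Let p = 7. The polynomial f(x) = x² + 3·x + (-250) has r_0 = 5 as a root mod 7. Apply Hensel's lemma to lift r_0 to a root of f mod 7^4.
r_3 = 138 (mod 2401)

Hensel: r_{i+1} = r_i − f(r_i)·(f′(r_i))^{-1} mod 7^{i+2}, f′(x) = 2x + 3. Iterate:
  r_0 = 5 (mod 7)
  r_1 = 40 (mod 49)
  r_2 = 138 (mod 343)
  r_3 = 138 (mod 2401)
Final: r = 138 satisfies f(r) ≡ 0 mod 7^4.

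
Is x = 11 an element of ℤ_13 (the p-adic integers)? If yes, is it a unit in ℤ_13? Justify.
x ∈ ℤ_13^× (unit); v_13(x) = 0

ℤ_13 = {x ∈ ℚ_13 : v_13(x) ≥ 0} and ℤ_13^× = {x ∈ ℤ_13 : v_13(x) = 0}. Here v_13(11) = v_13(num) − v_13(den) = 0; compare against these criteria.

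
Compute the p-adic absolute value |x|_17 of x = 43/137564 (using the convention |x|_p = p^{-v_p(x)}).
|43/137564|_17 = 4913

Step 1 — compute v_17(x) by factoring powers of 17 out of the numerator and denominator: v_17(43/137564) = -3. Step 2 — apply |x|_p = p^{-v_p(x)} = 17^{3} = 4913.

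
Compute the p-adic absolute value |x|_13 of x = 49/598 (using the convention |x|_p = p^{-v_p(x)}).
|49/598|_13 = 13

Step 1 — compute v_13(x) by factoring powers of 13 out of the numerator and denominator: v_13(49/598) = -1. Step 2 — apply |x|_p = p^{-v_p(x)} = 13^{1} = 13.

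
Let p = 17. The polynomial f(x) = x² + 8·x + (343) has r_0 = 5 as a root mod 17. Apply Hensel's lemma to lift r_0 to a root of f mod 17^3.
r_2 = 2198 (mod 4913)

Hensel: r_{i+1} = r_i − f(r_i)·(f′(r_i))^{-1} mod 17^{i+2}, f′(x) = 2x + 8. Iterate:
  r_0 = 5 (mod 17)
  r_1 = 175 (mod 289)
  r_2 = 2198 (mod 4913)
Final: r = 2198 satisfies f(r) ≡ 0 mod 17^3.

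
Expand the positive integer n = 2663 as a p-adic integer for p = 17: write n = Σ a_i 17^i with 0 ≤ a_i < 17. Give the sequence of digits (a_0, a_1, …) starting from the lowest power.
(a_0, a_1, …) = (11, 3, 9)

Repeated division by 17 gives the digits low-to-high: 2663 = 11 + 3·17^1 + 9·17^2. Digit sequence: (11, 3, 9).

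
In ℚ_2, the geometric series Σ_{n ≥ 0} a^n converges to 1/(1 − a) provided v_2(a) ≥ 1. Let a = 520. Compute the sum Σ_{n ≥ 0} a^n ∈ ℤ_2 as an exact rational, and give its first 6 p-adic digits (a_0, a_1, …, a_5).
Σ a^n = 1/(1 − a) = -1/519;  first 6 digits = (1, 0, 0, 1, 0, 0)

v_2(a) = 3 ≥ 1, so the series converges in ℤ_2 to 1/(1 − a) = 1/(1 − 520) = -1/519. Expand this rational in ℤ_2: compute digits iteratively via d_i = x_i mod 2, x_{i+1} = (x_i − d_i)/2. The first 6 digits are (1, 0, 0, 1, 0, 0).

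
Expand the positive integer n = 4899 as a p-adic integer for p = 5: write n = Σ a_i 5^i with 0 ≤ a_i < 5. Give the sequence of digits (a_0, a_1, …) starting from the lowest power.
(a_0, a_1, …) = (4, 4, 0, 4, 2, 1)

Repeated division by 5 gives the digits low-to-high: 4899 = 4 + 4·5^1 + 4·5^3 + 2·5^4 + 1·5^5. Digit sequence: (4, 4, 0, 4, 2, 1).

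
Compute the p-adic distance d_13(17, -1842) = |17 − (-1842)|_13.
d_13(17, -1842) = 1/169

Step 1 — x − y = 17 − (-1842) = 1859. Step 2 — v_13(1859) = 2 (factor: 1859 = (13^2 · 11); the sign does not affect v_p). Step 3 — |x − y|_13 = 13^{-2} = 1/169.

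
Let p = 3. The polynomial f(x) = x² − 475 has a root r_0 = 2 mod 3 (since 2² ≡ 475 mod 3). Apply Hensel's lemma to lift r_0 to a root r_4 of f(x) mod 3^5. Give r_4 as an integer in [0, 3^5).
r_4 = 212 (mod 243)

Hensel's recurrence: r_{i+1} = r_i − f(r_i)·(f′(r_i))^{-1} mod 3^{i+2}, with f′(x) = 2x. Iterate:
  r_0 = 2 (mod 3)
  r_1 = 5 (mod 9)
  r_2 = 23 (mod 27)
  r_3 = 50 (mod 81)
  r_4 = 212 (mod 243)
Final: r_4 = 212, and one checks f(r_4) ≡ 0 mod 3^5.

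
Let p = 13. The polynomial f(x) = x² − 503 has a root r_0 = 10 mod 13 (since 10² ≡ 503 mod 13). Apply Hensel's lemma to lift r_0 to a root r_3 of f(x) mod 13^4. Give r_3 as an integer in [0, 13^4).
r_3 = 5886 (mod 28561)

Hensel's recurrence: r_{i+1} = r_i − f(r_i)·(f′(r_i))^{-1} mod 13^{i+2}, with f′(x) = 2x. Iterate:
  r_0 = 10 (mod 13)
  r_1 = 140 (mod 169)
  r_2 = 1492 (mod 2197)
  r_3 = 5886 (mod 28561)
Final: r_3 = 5886, and one checks f(r_3) ≡ 0 mod 13^4.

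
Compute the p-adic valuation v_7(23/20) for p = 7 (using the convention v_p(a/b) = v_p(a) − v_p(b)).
v_7(23/20) = 0

Factor powers of 7 from the numerator and denominator of the reduced fraction: 23 = 7^0 · 23 and 20 = 7^0 · 20. Apply v_p(a/b) = v_p(a) − v_p(b): v_7(23/20) = 0 − 0 = 0.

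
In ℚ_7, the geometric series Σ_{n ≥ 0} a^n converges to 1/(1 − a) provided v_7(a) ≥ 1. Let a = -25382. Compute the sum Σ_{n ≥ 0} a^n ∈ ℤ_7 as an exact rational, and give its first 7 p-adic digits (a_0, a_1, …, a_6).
Σ a^n = 1/(1 − a) = 1/25383;  first 7 digits = (1, 0, 0, 3, 3, 5, 1)

v_7(a) = 3 ≥ 1, so the series converges in ℤ_7 to 1/(1 − a) = 1/(1 − (-25382)) = 1/25383. Expand this rational in ℤ_7: compute digits iteratively via d_i = x_i mod 7, x_{i+1} = (x_i − d_i)/7. The first 7 digits are (1, 0, 0, 3, 3, 5, 1).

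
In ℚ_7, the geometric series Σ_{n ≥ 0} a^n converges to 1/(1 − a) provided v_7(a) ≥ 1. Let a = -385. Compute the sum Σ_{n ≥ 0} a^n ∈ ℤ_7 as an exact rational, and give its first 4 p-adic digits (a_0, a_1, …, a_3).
Σ a^n = 1/(1 − a) = 1/386;  first 4 digits = (1, 1, 0, 5)

v_7(a) = 1 ≥ 1, so the series converges in ℤ_7 to 1/(1 − a) = 1/(1 − (-385)) = 1/386. Expand this rational in ℤ_7: compute digits iteratively via d_i = x_i mod 7, x_{i+1} = (x_i − d_i)/7. The first 4 digits are (1, 1, 0, 5).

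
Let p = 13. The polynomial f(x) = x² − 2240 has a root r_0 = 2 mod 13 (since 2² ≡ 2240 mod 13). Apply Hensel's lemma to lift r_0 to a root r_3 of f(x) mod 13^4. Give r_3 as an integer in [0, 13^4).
r_3 = 4279 (mod 28561)

Hensel's recurrence: r_{i+1} = r_i − f(r_i)·(f′(r_i))^{-1} mod 13^{i+2}, with f′(x) = 2x. Iterate:
  r_0 = 2 (mod 13)
  r_1 = 54 (mod 169)
  r_2 = 2082 (mod 2197)
  r_3 = 4279 (mod 28561)
Final: r_3 = 4279, and one checks f(r_3) ≡ 0 mod 13^4.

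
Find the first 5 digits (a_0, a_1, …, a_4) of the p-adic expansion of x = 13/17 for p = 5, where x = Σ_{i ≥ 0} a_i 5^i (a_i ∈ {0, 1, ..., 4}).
(a_0, …, a_4) = (4, 2, 3, 4, 2)

v_5(13/17) = 0 (numerator and denominator both coprime to 5), so x ∈ ℤ_5^×. Compute digits iteratively via a_i = x_i mod 5, x_{i+1} = (x_i − a_i)/5, with x_0 = x:
  x_0 = 13/17;  a_0 = 4;  x_1 = (x_0 − 4)/5 = -11/17
  x_1 = -11/17;  a_1 = 2;  x_2 = (x_1 − 2)/5 = -9/17
  x_2 = -9/17;  a_2 = 3;  x_3 = (x_2 − 3)/5 = -12/17
  x_3 = -12/17;  a_3 = 4;  x_4 = (x_3 − 4)/5 = -16/17
  x_4 = -16/17;  a_4 = 2;  x_5 = (x_4 − 2)/5 = -10/17
Digits: (4, 2, 3, 4, 2).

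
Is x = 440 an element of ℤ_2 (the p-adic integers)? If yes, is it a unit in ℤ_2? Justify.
x ∈ ℤ_2 but not a unit; v_2(x) = 3 > 0

ℤ_2 = {x ∈ ℚ_2 : v_2(x) ≥ 0} and ℤ_2^× = {x ∈ ℤ_2 : v_2(x) = 0}. Here v_2(440) = v_2(num) − v_2(den) = 3; compare against these criteria.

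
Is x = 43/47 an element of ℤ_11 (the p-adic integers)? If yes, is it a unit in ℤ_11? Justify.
x ∈ ℤ_11^× (unit); v_11(x) = 0

ℤ_11 = {x ∈ ℚ_11 : v_11(x) ≥ 0} and ℤ_11^× = {x ∈ ℤ_11 : v_11(x) = 0}. Here v_11(43/47) = v_11(num) − v_11(den) = 0; compare against these criteria.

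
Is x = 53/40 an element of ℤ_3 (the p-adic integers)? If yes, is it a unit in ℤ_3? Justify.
x ∈ ℤ_3^× (unit); v_3(x) = 0

ℤ_3 = {x ∈ ℚ_3 : v_3(x) ≥ 0} and ℤ_3^× = {x ∈ ℤ_3 : v_3(x) = 0}. Here v_3(53/40) = v_3(num) − v_3(den) = 0; compare against these criteria.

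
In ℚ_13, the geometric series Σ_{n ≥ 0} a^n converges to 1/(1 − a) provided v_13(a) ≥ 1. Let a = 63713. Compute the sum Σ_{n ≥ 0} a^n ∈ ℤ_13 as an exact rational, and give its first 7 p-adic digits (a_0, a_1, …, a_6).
Σ a^n = 1/(1 − a) = -1/63712;  first 7 digits = (1, 0, 0, 3, 2, 0, 9)

v_13(a) = 3 ≥ 1, so the series converges in ℤ_13 to 1/(1 − a) = 1/(1 − 63713) = -1/63712. Expand this rational in ℤ_13: compute digits iteratively via d_i = x_i mod 13, x_{i+1} = (x_i − d_i)/13. The first 7 digits are (1, 0, 0, 3, 2, 0, 9).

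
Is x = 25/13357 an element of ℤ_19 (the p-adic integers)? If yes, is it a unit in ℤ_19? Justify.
x ∉ ℤ_19 (v_19(x) = -2 < 0)

ℤ_19 = {x ∈ ℚ_19 : v_19(x) ≥ 0} and ℤ_19^× = {x ∈ ℤ_19 : v_19(x) = 0}. Here v_19(25/13357) = v_19(num) − v_19(den) = -2; compare against these criteria.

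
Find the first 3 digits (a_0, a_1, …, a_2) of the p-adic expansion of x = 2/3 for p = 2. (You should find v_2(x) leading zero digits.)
(a_0, …, a_2) = (0, 1, 1)

v_2(2/3) = 1, so a_0 = ... = a_0 = 0. Factor out: x = 2^1 · u with u = 1/3 a unit in ℤ_2. Expand u iteratively via a_{v+i} = u_i mod 2, u_{i+1} = (u_i − a_{v+i})/2:
  u_0 = 1/3;  a_1 = 1;  u_1 = (u_0 − 1)/2 = -1/3
  u_1 = -1/3;  a_2 = 1;  u_2 = (u_1 − 1)/2 = -2/3
Digits: (0, 1, 1).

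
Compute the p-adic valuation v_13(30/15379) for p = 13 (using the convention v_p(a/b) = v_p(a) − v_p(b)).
v_13(30/15379) = -3

Factor powers of 13 from the numerator and denominator of the reduced fraction: 30 = 13^0 · 30 and 15379 = 13^3 · 7. Apply v_p(a/b) = v_p(a) − v_p(b): v_13(30/15379) = 0 − 3 = -3.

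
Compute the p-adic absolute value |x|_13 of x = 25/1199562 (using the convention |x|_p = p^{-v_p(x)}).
|25/1199562|_13 = 28561

Step 1 — compute v_13(x) by factoring powers of 13 out of the numerator and denominator: v_13(25/1199562) = -4. Step 2 — apply |x|_p = p^{-v_p(x)} = 13^{4} = 28561.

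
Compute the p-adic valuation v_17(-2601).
v_17(-2601) = 2

v_17(n) is the largest exponent k such that 17^k divides n. Factor out: -2601 = -17^2 · 9. (Sign doesn't affect v_p.) So v_17(-2601) = 2.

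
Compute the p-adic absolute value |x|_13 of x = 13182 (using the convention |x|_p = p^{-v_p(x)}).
|13182|_13 = 1/2197

Step 1 — compute v_13(x) by factoring powers of 13 out of the numerator and denominator: v_13(13182) = 3. Step 2 — apply |x|_p = p^{-v_p(x)} = 13^{-3} = 1/2197.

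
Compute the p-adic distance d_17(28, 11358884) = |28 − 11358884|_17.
d_17(28, 11358884) = 1/1419857

Step 1 — x − y = 28 − 11358884 = -11358856. Step 2 — v_17(-11358856) = 5 (factor: -11358856 = −(17^5 · 8); the sign does not affect v_p). Step 3 — |x − y|_17 = 17^{-5} = 1/1419857.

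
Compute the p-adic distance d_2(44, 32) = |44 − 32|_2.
d_2(44, 32) = 1/4

Step 1 — x − y = 44 − 32 = 12. Step 2 — v_2(12) = 2 (factor: 12 = (2^2 · 3); the sign does not affect v_p). Step 3 — |x − y|_2 = 2^{-2} = 1/4.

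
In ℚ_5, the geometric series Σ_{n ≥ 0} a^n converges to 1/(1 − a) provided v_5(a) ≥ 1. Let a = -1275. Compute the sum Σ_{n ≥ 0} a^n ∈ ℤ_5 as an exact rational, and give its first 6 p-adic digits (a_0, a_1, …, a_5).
Σ a^n = 1/(1 − a) = 1/1276;  first 6 digits = (1, 0, 4, 4, 3, 4)

v_5(a) = 2 ≥ 1, so the series converges in ℤ_5 to 1/(1 − a) = 1/(1 − (-1275)) = 1/1276. Expand this rational in ℤ_5: compute digits iteratively via d_i = x_i mod 5, x_{i+1} = (x_i − d_i)/5. The first 6 digits are (1, 0, 4, 4, 3, 4).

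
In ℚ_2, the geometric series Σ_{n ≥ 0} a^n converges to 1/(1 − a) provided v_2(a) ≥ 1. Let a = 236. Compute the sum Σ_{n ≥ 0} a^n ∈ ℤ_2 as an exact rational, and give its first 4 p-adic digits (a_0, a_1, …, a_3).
Σ a^n = 1/(1 − a) = -1/235;  first 4 digits = (1, 0, 1, 1)

v_2(a) = 2 ≥ 1, so the series converges in ℤ_2 to 1/(1 − a) = 1/(1 − 236) = -1/235. Expand this rational in ℤ_2: compute digits iteratively via d_i = x_i mod 2, x_{i+1} = (x_i − d_i)/2. The first 4 digits are (1, 0, 1, 1).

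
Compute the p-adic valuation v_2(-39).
v_2(-39) = 0

v_2(n) is the largest exponent k such that 2^k divides n. Factor out: -39 = -2^0 · 39. (Sign doesn't affect v_p.) So v_2(-39) = 0.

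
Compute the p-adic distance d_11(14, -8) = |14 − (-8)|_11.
d_11(14, -8) = 1/11

Step 1 — x − y = 14 − (-8) = 22. Step 2 — v_11(22) = 1 (factor: 22 = (11^1 · 2); the sign does not affect v_p). Step 3 — |x − y|_11 = 11^{-1} = 1/11.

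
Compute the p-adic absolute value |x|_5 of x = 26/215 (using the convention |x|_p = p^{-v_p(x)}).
|26/215|_5 = 5

Step 1 — compute v_5(x) by factoring powers of 5 out of the numerator and denominator: v_5(26/215) = -1. Step 2 — apply |x|_p = p^{-v_p(x)} = 5^{1} = 5.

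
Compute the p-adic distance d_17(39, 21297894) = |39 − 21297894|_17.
d_17(39, 21297894) = 1/1419857

Step 1 — x − y = 39 − 21297894 = -21297855. Step 2 — v_17(-21297855) = 5 (factor: -21297855 = −(17^5 · 15); the sign does not affect v_p). Step 3 — |x − y|_17 = 17^{-5} = 1/1419857.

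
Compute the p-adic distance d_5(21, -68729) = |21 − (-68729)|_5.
d_5(21, -68729) = 1/3125

Step 1 — x − y = 21 − (-68729) = 68750. Step 2 — v_5(68750) = 5 (factor: 68750 = (5^5 · 22); the sign does not affect v_p). Step 3 — |x − y|_5 = 5^{-5} = 1/3125.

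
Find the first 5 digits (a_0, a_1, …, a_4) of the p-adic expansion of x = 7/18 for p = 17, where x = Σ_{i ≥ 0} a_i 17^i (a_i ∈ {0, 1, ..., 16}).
(a_0, …, a_4) = (7, 10, 6, 10, 6)

v_17(7/18) = 0 (numerator and denominator both coprime to 17), so x ∈ ℤ_17^×. Compute digits iteratively via a_i = x_i mod 17, x_{i+1} = (x_i − a_i)/17, with x_0 = x:
  x_0 = 7/18;  a_0 = 7;  x_1 = (x_0 − 7)/17 = -7/18
  x_1 = -7/18;  a_1 = 10;  x_2 = (x_1 − 10)/17 = -11/18
  x_2 = -11/18;  a_2 = 6;  x_3 = (x_2 − 6)/17 = -7/18
  x_3 = -7/18;  a_3 = 10;  x_4 = (x_3 − 10)/17 = -11/18
  x_4 = -11/18;  a_4 = 6;  x_5 = (x_4 − 6)/17 = -7/18
Digits: (7, 10, 6, 10, 6).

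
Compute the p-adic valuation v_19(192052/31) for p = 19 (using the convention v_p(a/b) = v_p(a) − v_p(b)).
v_19(192052/31) = 3

Factor powers of 19 from the numerator and denominator of the reduced fraction: 192052 = 19^3 · 28 and 31 = 19^0 · 31. Apply v_p(a/b) = v_p(a) − v_p(b): v_19(192052/31) = 3 − 0 = 3.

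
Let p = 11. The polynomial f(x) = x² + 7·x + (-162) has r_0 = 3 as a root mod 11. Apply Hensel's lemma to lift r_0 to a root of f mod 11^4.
r_3 = 10838 (mod 14641)

Hensel: r_{i+1} = r_i − f(r_i)·(f′(r_i))^{-1} mod 11^{i+2}, f′(x) = 2x + 7. Iterate:
  r_0 = 3 (mod 11)
  r_1 = 69 (mod 121)
  r_2 = 190 (mod 1331)
  r_3 = 10838 (mod 14641)
Final: r = 10838 satisfies f(r) ≡ 0 mod 11^4.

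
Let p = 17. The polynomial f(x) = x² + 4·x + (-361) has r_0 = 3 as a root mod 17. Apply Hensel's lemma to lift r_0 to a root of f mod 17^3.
r_2 = 904 (mod 4913)

Hensel: r_{i+1} = r_i − f(r_i)·(f′(r_i))^{-1} mod 17^{i+2}, f′(x) = 2x + 4. Iterate:
  r_0 = 3 (mod 17)
  r_1 = 37 (mod 289)
  r_2 = 904 (mod 4913)
Final: r = 904 satisfies f(r) ≡ 0 mod 17^3.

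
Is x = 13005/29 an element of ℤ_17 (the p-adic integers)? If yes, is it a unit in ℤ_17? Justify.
x ∈ ℤ_17 but not a unit; v_17(x) = 2 > 0

ℤ_17 = {x ∈ ℚ_17 : v_17(x) ≥ 0} and ℤ_17^× = {x ∈ ℤ_17 : v_17(x) = 0}. Here v_17(13005/29) = v_17(num) − v_17(den) = 2; compare against these criteria.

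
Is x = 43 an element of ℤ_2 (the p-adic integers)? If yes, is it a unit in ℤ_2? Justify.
x ∈ ℤ_2^× (unit); v_2(x) = 0

ℤ_2 = {x ∈ ℚ_2 : v_2(x) ≥ 0} and ℤ_2^× = {x ∈ ℤ_2 : v_2(x) = 0}. Here v_2(43) = v_2(num) − v_2(den) = 0; compare against these criteria.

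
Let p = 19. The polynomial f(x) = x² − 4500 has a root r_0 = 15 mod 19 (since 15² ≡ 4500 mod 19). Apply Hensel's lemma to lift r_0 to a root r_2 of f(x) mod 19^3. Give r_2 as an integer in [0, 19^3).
r_2 = 338 (mod 6859)

Hensel's recurrence: r_{i+1} = r_i − f(r_i)·(f′(r_i))^{-1} mod 19^{i+2}, with f′(x) = 2x. Iterate:
  r_0 = 15 (mod 19)
  r_1 = 338 (mod 361)
  r_2 = 338 (mod 6859)
Final: r_2 = 338, and one checks f(r_2) ≡ 0 mod 19^3.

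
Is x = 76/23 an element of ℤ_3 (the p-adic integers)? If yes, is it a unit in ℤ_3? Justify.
x ∈ ℤ_3^× (unit); v_3(x) = 0

ℤ_3 = {x ∈ ℚ_3 : v_3(x) ≥ 0} and ℤ_3^× = {x ∈ ℤ_3 : v_3(x) = 0}. Here v_3(76/23) = v_3(num) − v_3(den) = 0; compare against these criteria.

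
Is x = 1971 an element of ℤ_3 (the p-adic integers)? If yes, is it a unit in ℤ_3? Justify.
x ∈ ℤ_3 but not a unit; v_3(x) = 3 > 0

ℤ_3 = {x ∈ ℚ_3 : v_3(x) ≥ 0} and ℤ_3^× = {x ∈ ℤ_3 : v_3(x) = 0}. Here v_3(1971) = v_3(num) − v_3(den) = 3; compare against these criteria.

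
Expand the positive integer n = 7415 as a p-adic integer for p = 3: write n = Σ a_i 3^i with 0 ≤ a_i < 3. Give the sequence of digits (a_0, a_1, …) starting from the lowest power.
(a_0, a_1, …) = (2, 2, 1, 1, 1, 0, 1, 0, 1)

Repeated division by 3 gives the digits low-to-high: 7415 = 2 + 2·3^1 + 1·3^2 + 1·3^3 + 1·3^4 + 1·3^6 + 1·3^8. Digit sequence: (2, 2, 1, 1, 1, 0, 1, 0, 1).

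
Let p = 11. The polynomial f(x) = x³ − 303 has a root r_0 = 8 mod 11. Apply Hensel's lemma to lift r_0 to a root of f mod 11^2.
r_1 = 63 (mod 121)

Hensel: r_{i+1} = r_i − f(r_i)/f′(r_i) mod 11^{i+2}, where f′(x) = 3x². Iterate:
  r_0 = 8 (mod 11)
  r_1 = 63 (mod 121)
Final: r = 63 with f(r) ≡ 0 mod 11^2.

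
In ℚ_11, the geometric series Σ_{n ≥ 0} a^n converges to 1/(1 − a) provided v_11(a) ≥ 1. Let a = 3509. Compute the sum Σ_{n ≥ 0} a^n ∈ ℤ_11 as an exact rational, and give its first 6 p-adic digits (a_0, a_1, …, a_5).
Σ a^n = 1/(1 − a) = -1/3508;  first 6 digits = (1, 0, 7, 2, 5, 10)

v_11(a) = 2 ≥ 1, so the series converges in ℤ_11 to 1/(1 − a) = 1/(1 − 3509) = -1/3508. Expand this rational in ℤ_11: compute digits iteratively via d_i = x_i mod 11, x_{i+1} = (x_i − d_i)/11. The first 6 digits are (1, 0, 7, 2, 5, 10).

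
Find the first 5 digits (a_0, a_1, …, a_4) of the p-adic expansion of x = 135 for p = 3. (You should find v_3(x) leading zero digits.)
(a_0, …, a_4) = (0, 0, 0, 2, 1)

v_3(135) = 3, so a_0 = ... = a_2 = 0. Factor out: x = 3^3 · u with u = 5 a unit in ℤ_3. Expand u iteratively via a_{v+i} = u_i mod 3, u_{i+1} = (u_i − a_{v+i})/3:
  u_0 = 5;  a_3 = 2;  u_1 = (u_0 − 2)/3 = 1
  u_1 = 1;  a_4 = 1;  u_2 = (u_1 − 1)/3 = 0
Digits: (0, 0, 0, 2, 1).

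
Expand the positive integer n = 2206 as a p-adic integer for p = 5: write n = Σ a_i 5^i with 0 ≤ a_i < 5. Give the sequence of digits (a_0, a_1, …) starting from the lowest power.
(a_0, a_1, …) = (1, 1, 3, 2, 3)

Repeated division by 5 gives the digits low-to-high: 2206 = 1 + 1·5^1 + 3·5^2 + 2·5^3 + 3·5^4. Digit sequence: (1, 1, 3, 2, 3).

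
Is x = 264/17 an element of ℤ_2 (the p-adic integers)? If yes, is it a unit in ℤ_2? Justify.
x ∈ ℤ_2 but not a unit; v_2(x) = 3 > 0

ℤ_2 = {x ∈ ℚ_2 : v_2(x) ≥ 0} and ℤ_2^× = {x ∈ ℤ_2 : v_2(x) = 0}. Here v_2(264/17) = v_2(num) − v_2(den) = 3; compare against these criteria.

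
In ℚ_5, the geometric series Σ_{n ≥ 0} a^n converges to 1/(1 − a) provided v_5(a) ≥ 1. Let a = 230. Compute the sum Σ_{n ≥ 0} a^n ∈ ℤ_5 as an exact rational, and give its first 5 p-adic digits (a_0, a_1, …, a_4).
Σ a^n = 1/(1 − a) = -1/229;  first 5 digits = (1, 1, 0, 1, 3)

v_5(a) = 1 ≥ 1, so the series converges in ℤ_5 to 1/(1 − a) = 1/(1 − 230) = -1/229. Expand this rational in ℤ_5: compute digits iteratively via d_i = x_i mod 5, x_{i+1} = (x_i − d_i)/5. The first 5 digits are (1, 1, 0, 1, 3).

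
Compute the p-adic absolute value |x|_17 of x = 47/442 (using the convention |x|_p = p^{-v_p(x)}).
|47/442|_17 = 17

Step 1 — compute v_17(x) by factoring powers of 17 out of the numerator and denominator: v_17(47/442) = -1. Step 2 — apply |x|_p = p^{-v_p(x)} = 17^{1} = 17.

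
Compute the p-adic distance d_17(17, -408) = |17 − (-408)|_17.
d_17(17, -408) = 1/17

Step 1 — x − y = 17 − (-408) = 425. Step 2 — v_17(425) = 1 (factor: 425 = (17^1 · 25); the sign does not affect v_p). Step 3 — |x − y|_17 = 17^{-1} = 1/17.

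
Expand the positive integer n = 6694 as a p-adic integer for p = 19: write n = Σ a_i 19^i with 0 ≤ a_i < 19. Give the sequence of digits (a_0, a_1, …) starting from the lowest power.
(a_0, a_1, …) = (6, 10, 18)

Repeated division by 19 gives the digits low-to-high: 6694 = 6 + 10·19^1 + 18·19^2. Digit sequence: (6, 10, 18).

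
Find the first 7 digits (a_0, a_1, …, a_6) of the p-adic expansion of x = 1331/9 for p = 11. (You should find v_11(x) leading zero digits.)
(a_0, …, a_6) = (0, 0, 0, 5, 2, 1, 6)

v_11(1331/9) = 3, so a_0 = ... = a_2 = 0. Factor out: x = 11^3 · u with u = 1/9 a unit in ℤ_11. Expand u iteratively via a_{v+i} = u_i mod 11, u_{i+1} = (u_i − a_{v+i})/11:
  u_0 = 1/9;  a_3 = 5;  u_1 = (u_0 − 5)/11 = -4/9
  u_1 = -4/9;  a_4 = 2;  u_2 = (u_1 − 2)/11 = -2/9
  u_2 = -2/9;  a_5 = 1;  u_3 = (u_2 − 1)/11 = -1/9
  u_3 = -1/9;  a_6 = 6;  u_4 = (u_3 − 6)/11 = -5/9
Digits: (0, 0, 0, 5, 2, 1, 6).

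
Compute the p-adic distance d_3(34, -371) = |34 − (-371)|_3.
d_3(34, -371) = 1/81

Step 1 — x − y = 34 − (-371) = 405. Step 2 — v_3(405) = 4 (factor: 405 = (3^4 · 5); the sign does not affect v_p). Step 3 — |x − y|_3 = 3^{-4} = 1/81.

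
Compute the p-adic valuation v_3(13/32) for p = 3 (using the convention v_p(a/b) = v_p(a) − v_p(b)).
v_3(13/32) = 0

Factor powers of 3 from the numerator and denominator of the reduced fraction: 13 = 3^0 · 13 and 32 = 3^0 · 32. Apply v_p(a/b) = v_p(a) − v_p(b): v_3(13/32) = 0 − 0 = 0.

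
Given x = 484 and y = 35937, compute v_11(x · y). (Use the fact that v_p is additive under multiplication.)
v_11(17393508) = 5

v_p(x) = 2 (factor: 484 = 11^2 · 4); v_p(y) = 3 (factor: 35937 = 11^3 · 27). Additivity: v_p(xy) = v_p(x) + v_p(y) = 2 + 3 = 5. (Direct check: xy = 17393508 = 11^5 · (108).)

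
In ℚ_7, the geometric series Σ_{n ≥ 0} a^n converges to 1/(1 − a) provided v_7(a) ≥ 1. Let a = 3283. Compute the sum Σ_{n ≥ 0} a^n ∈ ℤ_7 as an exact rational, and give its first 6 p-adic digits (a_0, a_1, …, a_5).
Σ a^n = 1/(1 − a) = -1/3282;  first 6 digits = (1, 0, 4, 2, 3, 4)

v_7(a) = 2 ≥ 1, so the series converges in ℤ_7 to 1/(1 − a) = 1/(1 − 3283) = -1/3282. Expand this rational in ℤ_7: compute digits iteratively via d_i = x_i mod 7, x_{i+1} = (x_i − d_i)/7. The first 6 digits are (1, 0, 4, 2, 3, 4).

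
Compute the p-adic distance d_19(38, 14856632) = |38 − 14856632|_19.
d_19(38, 14856632) = 1/2476099

Step 1 — x − y = 38 − 14856632 = -14856594. Step 2 — v_19(-14856594) = 5 (factor: -14856594 = −(19^5 · 6); the sign does not affect v_p). Step 3 — |x − y|_19 = 19^{-5} = 1/2476099.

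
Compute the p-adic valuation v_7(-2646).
v_7(-2646) = 2

v_7(n) is the largest exponent k such that 7^k divides n. Factor out: -2646 = -7^2 · 54. (Sign doesn't affect v_p.) So v_7(-2646) = 2.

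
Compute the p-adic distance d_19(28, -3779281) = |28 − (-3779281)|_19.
d_19(28, -3779281) = 1/130321

Step 1 — x − y = 28 − (-3779281) = 3779309. Step 2 — v_19(3779309) = 4 (factor: 3779309 = (19^4 · 29); the sign does not affect v_p). Step 3 — |x − y|_19 = 19^{-4} = 1/130321.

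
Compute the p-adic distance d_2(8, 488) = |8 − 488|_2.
d_2(8, 488) = 1/32

Step 1 — x − y = 8 − 488 = -480. Step 2 — v_2(-480) = 5 (factor: -480 = −(2^5 · 15); the sign does not affect v_p). Step 3 — |x − y|_2 = 2^{-5} = 1/32.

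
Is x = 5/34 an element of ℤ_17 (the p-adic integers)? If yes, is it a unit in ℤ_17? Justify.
x ∉ ℤ_17 (v_17(x) = -1 < 0)

ℤ_17 = {x ∈ ℚ_17 : v_17(x) ≥ 0} and ℤ_17^× = {x ∈ ℤ_17 : v_17(x) = 0}. Here v_17(5/34) = v_17(num) − v_17(den) = -1; compare against these criteria.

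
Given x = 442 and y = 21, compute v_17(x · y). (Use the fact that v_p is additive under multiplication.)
v_17(9282) = 1

v_p(x) = 1 (factor: 442 = 17^1 · 26); v_p(y) = 0 (factor: 21 = 17^0 · 21). Additivity: v_p(xy) = v_p(x) + v_p(y) = 1 + 0 = 1. (Direct check: xy = 9282 = 17^1 · (546).)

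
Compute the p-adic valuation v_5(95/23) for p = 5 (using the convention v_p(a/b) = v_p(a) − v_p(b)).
v_5(95/23) = 1

Factor powers of 5 from the numerator and denominator of the reduced fraction: 95 = 5^1 · 19 and 23 = 5^0 · 23. Apply v_p(a/b) = v_p(a) − v_p(b): v_5(95/23) = 1 − 0 = 1.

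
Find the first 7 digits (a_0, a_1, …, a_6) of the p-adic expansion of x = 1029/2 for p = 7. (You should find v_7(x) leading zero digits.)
(a_0, …, a_6) = (0, 0, 0, 5, 3, 3, 3)

v_7(1029/2) = 3, so a_0 = ... = a_2 = 0. Factor out: x = 7^3 · u with u = 3/2 a unit in ℤ_7. Expand u iteratively via a_{v+i} = u_i mod 7, u_{i+1} = (u_i − a_{v+i})/7:
  u_0 = 3/2;  a_3 = 5;  u_1 = (u_0 − 5)/7 = -1/2
  u_1 = -1/2;  a_4 = 3;  u_2 = (u_1 − 3)/7 = -1/2
  u_2 = -1/2;  a_5 = 3;  u_3 = (u_2 − 3)/7 = -1/2
  u_3 = -1/2;  a_6 = 3;  u_4 = (u_3 − 3)/7 = -1/2
Digits: (0, 0, 0, 5, 3, 3, 3).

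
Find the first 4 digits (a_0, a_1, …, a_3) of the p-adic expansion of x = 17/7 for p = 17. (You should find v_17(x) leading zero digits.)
(a_0, …, a_3) = (0, 5, 7, 2)

v_17(17/7) = 1, so a_0 = ... = a_0 = 0. Factor out: x = 17^1 · u with u = 1/7 a unit in ℤ_17. Expand u iteratively via a_{v+i} = u_i mod 17, u_{i+1} = (u_i − a_{v+i})/17:
  u_0 = 1/7;  a_1 = 5;  u_1 = (u_0 − 5)/17 = -2/7
  u_1 = -2/7;  a_2 = 7;  u_2 = (u_1 − 7)/17 = -3/7
  u_2 = -3/7;  a_3 = 2;  u_3 = (u_2 − 2)/17 = -1/7
Digits: (0, 5, 7, 2).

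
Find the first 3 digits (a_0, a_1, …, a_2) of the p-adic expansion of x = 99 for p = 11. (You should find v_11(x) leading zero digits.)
(a_0, …, a_2) = (0, 9, 0)

v_11(99) = 1, so a_0 = ... = a_0 = 0. Factor out: x = 11^1 · u with u = 9 a unit in ℤ_11. Expand u iteratively via a_{v+i} = u_i mod 11, u_{i+1} = (u_i − a_{v+i})/11:
  u_0 = 9;  a_1 = 9;  u_1 = (u_0 − 9)/11 = 0
  u_1 = 0;  a_2 = 0;  u_2 = (u_1 − 0)/11 = 0
Digits: (0, 9, 0).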